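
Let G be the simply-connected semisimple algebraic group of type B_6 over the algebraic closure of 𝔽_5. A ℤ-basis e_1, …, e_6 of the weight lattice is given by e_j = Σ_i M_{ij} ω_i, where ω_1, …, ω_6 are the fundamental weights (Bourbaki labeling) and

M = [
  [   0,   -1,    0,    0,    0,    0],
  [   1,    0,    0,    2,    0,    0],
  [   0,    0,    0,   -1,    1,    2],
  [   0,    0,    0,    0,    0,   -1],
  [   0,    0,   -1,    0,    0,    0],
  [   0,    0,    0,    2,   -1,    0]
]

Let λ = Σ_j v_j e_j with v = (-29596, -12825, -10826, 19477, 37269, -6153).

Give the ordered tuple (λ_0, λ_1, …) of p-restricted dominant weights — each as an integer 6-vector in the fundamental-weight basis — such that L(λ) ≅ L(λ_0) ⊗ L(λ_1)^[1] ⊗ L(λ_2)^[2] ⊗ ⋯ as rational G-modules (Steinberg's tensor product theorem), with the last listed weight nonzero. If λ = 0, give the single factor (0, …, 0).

Compute c_i = Σ_j M_{ij} v_j with v = (-29596, -12825, -10826, 19477, 37269, -6153):
  c_1 = (0)·(-29596) + (-1)·(-12825) + (0)·(-10826) + (0)·(19477) + (0)·(37269) + (0)·(-6153) = 12825
  c_2 = (1)·(-29596) + (0)·(-12825) + (0)·(-10826) + (2)·(19477) + (0)·(37269) + (0)·(-6153) = 9358
  c_3 = (0)·(-29596) + (0)·(-12825) + (0)·(-10826) + (-1)·(19477) + (1)·(37269) + (2)·(-6153) = 5486
  c_4 = (0)·(-29596) + (0)·(-12825) + (0)·(-10826) + (0)·(19477) + (0)·(37269) + (-1)·(-6153) = 6153
  c_5 = (0)·(-29596) + (0)·(-12825) + (-1)·(-10826) + (0)·(19477) + (0)·(37269) + (0)·(-6153) = 10826
  c_6 = (0)·(-29596) + (0)·(-12825) + (0)·(-10826) + (2)·(19477) + (-1)·(37269) + (0)·(-6153) = 1685
p = 5; digits c_i = Σ_j d_{ij}·5^j, 0 ≤ d_{ij} < 5:
  c_1 = 12825 = 0·5^0 + 0·5^1 + 3·5^2 + 2·5^3 + 0·5^4 + 4·5^5
  c_2 = 9358 = 3·5^0 + 1·5^1 + 4·5^2 + 4·5^3 + 4·5^4 + 2·5^5
  c_3 = 5486 = 1·5^0 + 2·5^1 + 4·5^2 + 3·5^3 + 3·5^4 + 1·5^5
  c_4 = 6153 = 3·5^0 + 0·5^1 + 1·5^2 + 4·5^3 + 4·5^4 + 1·5^5
  c_5 = 10826 = 1·5^0 + 0·5^1 + 3·5^2 + 1·5^3 + 2·5^4 + 3·5^5
  c_6 = 1685 = 0·5^0 + 2·5^1 + 2·5^2 + 3·5^3 + 2·5^4
Factor λ_0 = (0, 3, 1, 3, 1, 0)
Factor λ_1 = (0, 1, 2, 0, 0, 2)
Factor λ_2 = (3, 4, 4, 1, 3, 2)
Factor λ_3 = (2, 4, 3, 4, 1, 3)
Factor λ_4 = (0, 4, 3, 4, 2, 2)
Factor λ_5 = (4, 2, 1, 1, 3, 0)

((0, 3, 1, 3, 1, 0), (0, 1, 2, 0, 0, 2), (3, 4, 4, 1, 3, 2), (2, 4, 3, 4, 1, 3), (0, 4, 3, 4, 2, 2), (4, 2, 1, 1, 3, 0))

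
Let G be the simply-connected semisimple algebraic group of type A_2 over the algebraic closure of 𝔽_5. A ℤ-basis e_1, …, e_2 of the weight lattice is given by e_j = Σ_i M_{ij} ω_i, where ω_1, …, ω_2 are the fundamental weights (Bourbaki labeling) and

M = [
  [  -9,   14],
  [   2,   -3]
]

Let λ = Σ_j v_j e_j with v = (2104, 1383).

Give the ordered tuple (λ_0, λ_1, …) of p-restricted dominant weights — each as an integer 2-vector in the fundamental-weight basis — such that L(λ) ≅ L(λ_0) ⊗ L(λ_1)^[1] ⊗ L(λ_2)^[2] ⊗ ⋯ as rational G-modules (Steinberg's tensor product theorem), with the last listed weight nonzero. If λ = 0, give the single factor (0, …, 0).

Converting to the ω-basis (c_i = row i of M dotted with v = (2104, 1383)):
  c_1 = -9*2104 + 14*1383 = 426
  c_2 = 2*2104 + -3*1383 = 59
Expand coordinatewise in base 5:
  c_1 = 426 = 1·5^0 + 0·5^1 + 2·5^2 + 3·5^3
  c_2 = 59 = 4·5^0 + 1·5^1 + 2·5^2
λ_0 = (1, 4)
λ_1 = (0, 1)
λ_2 = (2, 2)
λ_3 = (3, 0)

((1, 4), (0, 1), (2, 2), (3, 0))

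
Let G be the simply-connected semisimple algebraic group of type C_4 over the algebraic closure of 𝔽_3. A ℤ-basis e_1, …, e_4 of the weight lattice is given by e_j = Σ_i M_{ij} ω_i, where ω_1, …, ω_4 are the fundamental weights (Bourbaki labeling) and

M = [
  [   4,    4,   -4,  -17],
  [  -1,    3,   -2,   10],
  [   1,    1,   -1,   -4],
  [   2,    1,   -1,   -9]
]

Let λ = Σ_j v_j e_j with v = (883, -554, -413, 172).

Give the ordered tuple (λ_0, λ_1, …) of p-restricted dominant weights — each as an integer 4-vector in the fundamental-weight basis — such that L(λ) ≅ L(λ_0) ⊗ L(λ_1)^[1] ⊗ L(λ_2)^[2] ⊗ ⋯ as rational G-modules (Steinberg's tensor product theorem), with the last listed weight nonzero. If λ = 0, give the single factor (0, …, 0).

((2, 1, 0, 2), (2, 0, 0, 1), (1, 0, 0, 2), (1, 0, 2, 2))

Compute c_i = Σ_j M_{ij} v_j with v = (883, -554, -413, 172):
  c_1 = 4*883 + 4*-554 + -4*-413 + -17*172 = 44
  c_2 = -1*883 + 3*-554 + -2*-413 + 10*172 = 1
  c_3 = 1*883 + 1*-554 + -1*-413 + -4*172 = 54
  c_4 = 2*883 + 1*-554 + -1*-413 + -9*172 = 77
Expand coordinatewise in base 3:
  c_1 = 44 = 2·3^0 + 2·3^1 + 1·3^2 + 1·3^3
  c_2 = 1 = 1·3^0
  c_3 = 54 = 0·3^0 + 0·3^1 + 0·3^2 + 2·3^3
  c_4 = 77 = 2·3^0 + 1·3^1 + 2·3^2 + 2·3^3
p-restricted factor λ_0 = (2, 1, 0, 2)
p-restricted factor λ_1 = (2, 0, 0, 1)
p-restricted factor λ_2 = (1, 0, 0, 2)
p-restricted factor λ_3 = (1, 0, 2, 2)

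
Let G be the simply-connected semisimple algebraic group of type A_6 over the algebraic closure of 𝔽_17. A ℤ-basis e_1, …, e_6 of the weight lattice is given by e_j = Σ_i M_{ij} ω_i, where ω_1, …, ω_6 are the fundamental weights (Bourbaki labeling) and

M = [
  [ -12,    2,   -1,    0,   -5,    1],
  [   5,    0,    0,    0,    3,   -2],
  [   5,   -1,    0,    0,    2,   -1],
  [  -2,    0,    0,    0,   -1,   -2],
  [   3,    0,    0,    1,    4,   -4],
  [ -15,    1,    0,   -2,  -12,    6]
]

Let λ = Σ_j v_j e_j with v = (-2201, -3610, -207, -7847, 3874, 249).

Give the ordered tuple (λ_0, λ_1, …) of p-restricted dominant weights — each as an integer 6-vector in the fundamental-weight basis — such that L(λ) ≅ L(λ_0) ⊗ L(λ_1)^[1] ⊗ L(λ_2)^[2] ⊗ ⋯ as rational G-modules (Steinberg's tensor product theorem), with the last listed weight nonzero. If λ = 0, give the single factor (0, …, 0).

((6, 0, 2, 13, 16, 3), (16, 7, 6, 1, 2, 6))

ω-coordinates c = M·v, v = (-2201, -3610, -207, -7847, 3874, 249):
  c_1 = (-12)·(-2201) + (2)·(-3610) + (-1)·(-207) + (0)·(-7847) + (-5)·(3874) + 1·249 = 278
  c_2 = (5)·(-2201) + (0)·(-3610) + (0)·(-207) + (0)·(-7847) + 3·3874 + (-2)·(249) = 119
  c_3 = (5)·(-2201) + (-1)·(-3610) + (0)·(-207) + (0)·(-7847) + 2·3874 + (-1)·(249) = 104
  c_4 = (-2)·(-2201) + (0)·(-3610) + (0)·(-207) + (0)·(-7847) + (-1)·(3874) + (-2)·(249) = 30
  c_5 = (3)·(-2201) + (0)·(-3610) + (0)·(-207) + (1)·(-7847) + 4·3874 + (-4)·(249) = 50
  c_6 = (-15)·(-2201) + (1)·(-3610) + (0)·(-207) + (-2)·(-7847) + (-12)·(3874) + 6·249 = 105
Base-17 expansion of each c_i:
  c_1 = 278 = 6·17^0 + 16·17^1
  c_2 = 119 = 0·17^0 + 7·17^1
  c_3 = 104 = 2·17^0 + 6·17^1
  c_4 = 30 = 13·17^0 + 1·17^1
  c_5 = 50 = 16·17^0 + 2·17^1
  c_6 = 105 = 3·17^0 + 6·17^1
λ_0 = (6, 0, 2, 13, 16, 3)
λ_1 = (16, 7, 6, 1, 2, 6)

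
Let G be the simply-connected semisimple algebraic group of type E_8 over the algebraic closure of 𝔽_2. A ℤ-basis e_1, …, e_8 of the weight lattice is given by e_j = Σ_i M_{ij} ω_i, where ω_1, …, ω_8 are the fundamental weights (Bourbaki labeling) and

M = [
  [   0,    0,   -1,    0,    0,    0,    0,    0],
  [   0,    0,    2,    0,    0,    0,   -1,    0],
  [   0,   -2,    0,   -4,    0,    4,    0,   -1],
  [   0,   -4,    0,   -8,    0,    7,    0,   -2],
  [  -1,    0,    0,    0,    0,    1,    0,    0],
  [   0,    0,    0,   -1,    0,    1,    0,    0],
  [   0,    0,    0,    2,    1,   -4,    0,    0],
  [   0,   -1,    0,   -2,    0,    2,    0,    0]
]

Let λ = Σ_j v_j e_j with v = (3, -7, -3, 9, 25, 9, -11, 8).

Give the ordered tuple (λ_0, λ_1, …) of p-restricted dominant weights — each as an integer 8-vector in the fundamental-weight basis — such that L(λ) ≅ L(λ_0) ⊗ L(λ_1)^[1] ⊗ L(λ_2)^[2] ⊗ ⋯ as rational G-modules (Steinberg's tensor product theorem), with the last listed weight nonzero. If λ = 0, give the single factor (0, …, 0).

Converting to the ω-basis (c_i = row i of M dotted with v = (3, -7, -3, 9, 25, 9, -11, 8)):
  c_1 = 0·3 + (0)·(-7) + (-1)·(-3) + 0·9 + 0·25 + 0·9 + (0)·(-11) + 0·8 = 3
  c_2 = 0·3 + (0)·(-7) + (2)·(-3) + 0·9 + 0·25 + 0·9 + (-1)·(-11) + 0·8 = 5
  c_3 = 0·3 + (-2)·(-7) + (0)·(-3) + (-4)·(9) + 0·25 + 4·9 + (0)·(-11) + (-1)·(8) = 6
  c_4 = 0·3 + (-4)·(-7) + (0)·(-3) + (-8)·(9) + 0·25 + 7·9 + (0)·(-11) + (-2)·(8) = 3
  c_5 = (-1)·(3) + (0)·(-7) + (0)·(-3) + 0·9 + 0·25 + 1·9 + (0)·(-11) + 0·8 = 6
  c_6 = 0·3 + (0)·(-7) + (0)·(-3) + (-1)·(9) + 0·25 + 1·9 + (0)·(-11) + 0·8 = 0
  c_7 = 0·3 + (0)·(-7) + (0)·(-3) + 2·9 + 1·25 + (-4)·(9) + (0)·(-11) + 0·8 = 7
  c_8 = 0·3 + (-1)·(-7) + (0)·(-3) + (-2)·(9) + 0·25 + 2·9 + (0)·(-11) + 0·8 = 7
Writing each c_i in base p = 2:
  c_1 = 3 = 1·2^0 + 1·2^1
  c_2 = 5 = 1·2^0 + 0·2^1 + 1·2^2
  c_3 = 6 = 0·2^0 + 1·2^1 + 1·2^2
  c_4 = 3 = 1·2^0 + 1·2^1
  c_5 = 6 = 0·2^0 + 1·2^1 + 1·2^2
  c_6 = 0
  c_7 = 7 = 1·2^0 + 1·2^1 + 1·2^2
  c_8 = 7 = 1·2^0 + 1·2^1 + 1·2^2
p-restricted factor λ_0 = (1, 1, 0, 1, 0, 0, 1, 1)
p-restricted factor λ_1 = (1, 0, 1, 1, 1, 0, 1, 1)
p-restricted factor λ_2 = (0, 1, 1, 0, 1, 0, 1, 1)

((1, 1, 0, 1, 0, 0, 1, 1), (1, 0, 1, 1, 1, 0, 1, 1), (0, 1, 1, 0, 1, 0, 1, 1))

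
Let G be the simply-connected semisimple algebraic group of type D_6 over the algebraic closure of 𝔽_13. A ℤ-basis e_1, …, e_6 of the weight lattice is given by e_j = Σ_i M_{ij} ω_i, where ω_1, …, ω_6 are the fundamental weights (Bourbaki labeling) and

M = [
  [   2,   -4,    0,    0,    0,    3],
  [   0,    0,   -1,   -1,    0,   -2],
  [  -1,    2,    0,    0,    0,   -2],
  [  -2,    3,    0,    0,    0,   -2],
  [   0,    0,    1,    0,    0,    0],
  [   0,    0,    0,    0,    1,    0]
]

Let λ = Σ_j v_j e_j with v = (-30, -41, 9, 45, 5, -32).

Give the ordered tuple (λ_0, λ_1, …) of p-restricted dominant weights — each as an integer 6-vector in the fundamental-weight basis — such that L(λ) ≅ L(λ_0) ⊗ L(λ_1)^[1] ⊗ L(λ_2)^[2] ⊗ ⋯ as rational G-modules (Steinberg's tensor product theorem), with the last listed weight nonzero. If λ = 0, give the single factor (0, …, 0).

Compute c_i = Σ_j M_{ij} v_j with v = (-30, -41, 9, 45, 5, -32):
  c_1 = (2)·(-30) + (-4)·(-41) + (0)·(9) + (0)·(45) + (0)·(5) + (3)·(-32) = 8
  c_2 = (0)·(-30) + (0)·(-41) + (-1)·(9) + (-1)·(45) + (0)·(5) + (-2)·(-32) = 10
  c_3 = (-1)·(-30) + (2)·(-41) + (0)·(9) + (0)·(45) + (0)·(5) + (-2)·(-32) = 12
  c_4 = (-2)·(-30) + (3)·(-41) + (0)·(9) + (0)·(45) + (0)·(5) + (-2)·(-32) = 1
  c_5 = (0)·(-30) + (0)·(-41) + (1)·(9) + (0)·(45) + (0)·(5) + (0)·(-32) = 9
  c_6 = (0)·(-30) + (0)·(-41) + (0)·(9) + (0)·(45) + (1)·(5) + (0)·(-32) = 5
Expand coordinatewise in base 13:
  c_1 = 8 = 8·13^0
  c_2 = 10 = 10·13^0
  c_3 = 12 = 12·13^0
  c_4 = 1 = 1·13^0
  c_5 = 9 = 9·13^0
  c_6 = 5 = 5·13^0
p-restricted factor λ_0 = (8, 10, 12, 1, 9, 5)

((8, 10, 12, 1, 9, 5),)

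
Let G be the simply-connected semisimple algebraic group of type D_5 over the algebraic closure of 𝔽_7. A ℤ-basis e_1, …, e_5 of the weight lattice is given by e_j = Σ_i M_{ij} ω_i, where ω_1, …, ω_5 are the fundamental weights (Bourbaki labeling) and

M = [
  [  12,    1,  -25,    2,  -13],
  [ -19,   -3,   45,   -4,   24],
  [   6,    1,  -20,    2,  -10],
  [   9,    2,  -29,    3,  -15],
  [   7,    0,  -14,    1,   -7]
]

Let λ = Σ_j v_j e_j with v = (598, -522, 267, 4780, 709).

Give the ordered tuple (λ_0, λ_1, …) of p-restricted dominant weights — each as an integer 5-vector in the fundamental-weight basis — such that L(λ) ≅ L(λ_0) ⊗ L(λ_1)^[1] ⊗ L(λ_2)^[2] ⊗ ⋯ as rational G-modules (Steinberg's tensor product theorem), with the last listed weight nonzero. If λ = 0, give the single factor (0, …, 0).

ω-coordinates c = M·v, v = (598, -522, 267, 4780, 709):
  c_1 = 12·598 + (1)·(-522) + (-25)·(267) + 2·4780 + (-13)·(709) = 322
  c_2 = (-19)·(598) + (-3)·(-522) + 45·267 + (-4)·(4780) + 24·709 = 115
  c_3 = 6·598 + (1)·(-522) + (-20)·(267) + 2·4780 + (-10)·(709) = 196
  c_4 = 9·598 + (2)·(-522) + (-29)·(267) + 3·4780 + (-15)·(709) = 300
  c_5 = 7·598 + (0)·(-522) + (-14)·(267) + 1·4780 + (-7)·(709) = 265
p = 7; digits c_i = Σ_j d_{ij}·7^j, 0 ≤ d_{ij} < 7:
  c_1 = 322 = 0·7^0 + 4·7^1 + 6·7^2
  c_2 = 115 = 3·7^0 + 2·7^1 + 2·7^2
  c_3 = 196 = 0·7^0 + 0·7^1 + 4·7^2
  c_4 = 300 = 6·7^0 + 0·7^1 + 6·7^2
  c_5 = 265 = 6·7^0 + 2·7^1 + 5·7^2
Factor λ_0 = (0, 3, 0, 6, 6)
Factor λ_1 = (4, 2, 0, 0, 2)
Factor λ_2 = (6, 2, 4, 6, 5)

((0, 3, 0, 6, 6), (4, 2, 0, 0, 2), (6, 2, 4, 6, 5))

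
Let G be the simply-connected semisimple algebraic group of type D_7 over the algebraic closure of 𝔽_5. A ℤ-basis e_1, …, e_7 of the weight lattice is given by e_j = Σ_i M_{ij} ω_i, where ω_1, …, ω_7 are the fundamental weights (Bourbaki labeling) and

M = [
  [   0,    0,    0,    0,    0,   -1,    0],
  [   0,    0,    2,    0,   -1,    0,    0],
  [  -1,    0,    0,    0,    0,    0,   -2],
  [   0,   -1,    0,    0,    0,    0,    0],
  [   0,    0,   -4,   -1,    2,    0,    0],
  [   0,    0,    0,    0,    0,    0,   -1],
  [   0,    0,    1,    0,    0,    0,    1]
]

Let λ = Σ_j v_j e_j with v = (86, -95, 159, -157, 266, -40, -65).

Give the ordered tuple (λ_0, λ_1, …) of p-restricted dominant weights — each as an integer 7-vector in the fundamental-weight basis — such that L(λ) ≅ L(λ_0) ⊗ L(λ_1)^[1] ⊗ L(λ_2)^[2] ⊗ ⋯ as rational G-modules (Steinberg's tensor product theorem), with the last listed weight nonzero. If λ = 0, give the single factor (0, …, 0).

((0, 2, 4, 0, 3, 0, 4), (3, 0, 3, 4, 0, 3, 3), (1, 2, 1, 3, 2, 2, 3))

ω-coordinates c = M·v, v = (86, -95, 159, -157, 266, -40, -65):
  c_1 = 0·86 + (0)·(-95) + 0·159 + (0)·(-157) + 0·266 + (-1)·(-40) + (0)·(-65) = 40
  c_2 = 0·86 + (0)·(-95) + 2·159 + (0)·(-157) + (-1)·(266) + (0)·(-40) + (0)·(-65) = 52
  c_3 = (-1)·(86) + (0)·(-95) + 0·159 + (0)·(-157) + 0·266 + (0)·(-40) + (-2)·(-65) = 44
  c_4 = 0·86 + (-1)·(-95) + 0·159 + (0)·(-157) + 0·266 + (0)·(-40) + (0)·(-65) = 95
  c_5 = 0·86 + (0)·(-95) + (-4)·(159) + (-1)·(-157) + 2·266 + (0)·(-40) + (0)·(-65) = 53
  c_6 = 0·86 + (0)·(-95) + 0·159 + (0)·(-157) + 0·266 + (0)·(-40) + (-1)·(-65) = 65
  c_7 = 0·86 + (0)·(-95) + 1·159 + (0)·(-157) + 0·266 + (0)·(-40) + (1)·(-65) = 94
Base-5 expansion of each c_i:
  c_1 = 40 = 0·5^0 + 3·5^1 + 1·5^2
  c_2 = 52 = 2·5^0 + 0·5^1 + 2·5^2
  c_3 = 44 = 4·5^0 + 3·5^1 + 1·5^2
  c_4 = 95 = 0·5^0 + 4·5^1 + 3·5^2
  c_5 = 53 = 3·5^0 + 0·5^1 + 2·5^2
  c_6 = 65 = 0·5^0 + 3·5^1 + 2·5^2
  c_7 = 94 = 4·5^0 + 3·5^1 + 3·5^2
p-restricted factor λ_0 = (0, 2, 4, 0, 3, 0, 4)
p-restricted factor λ_1 = (3, 0, 3, 4, 0, 3, 3)
p-restricted factor λ_2 = (1, 2, 1, 3, 2, 2, 3)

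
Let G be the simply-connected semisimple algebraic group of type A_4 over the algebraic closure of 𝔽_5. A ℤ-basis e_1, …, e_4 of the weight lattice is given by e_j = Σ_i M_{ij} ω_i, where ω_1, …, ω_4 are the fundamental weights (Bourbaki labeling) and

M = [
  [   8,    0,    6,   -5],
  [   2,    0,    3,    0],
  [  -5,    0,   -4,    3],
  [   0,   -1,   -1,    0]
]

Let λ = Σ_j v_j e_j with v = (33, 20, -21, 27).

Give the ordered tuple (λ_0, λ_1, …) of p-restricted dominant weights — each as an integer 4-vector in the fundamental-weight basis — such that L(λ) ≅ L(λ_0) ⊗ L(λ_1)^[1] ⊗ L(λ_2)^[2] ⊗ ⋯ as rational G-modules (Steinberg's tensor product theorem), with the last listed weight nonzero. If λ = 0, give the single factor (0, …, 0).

ω-coordinates c = M·v, v = (33, 20, -21, 27):
  c_1 = 8*33 + 0*20 + 6*-21 + -5*27 = 3
  c_2 = 2*33 + 0*20 + 3*-21 + 0*27 = 3
  c_3 = -5*33 + 0*20 + -4*-21 + 3*27 = 0
  c_4 = 0*33 + -1*20 + -1*-21 + 0*27 = 1
Expand coordinatewise in base 5:
  c_1 = 3 = 3·5^0
  c_2 = 3 = 3·5^0
  c_3 = 0
  c_4 = 1 = 1·5^0
λ_0 = (3, 3, 0, 1)

((3, 3, 0, 1),)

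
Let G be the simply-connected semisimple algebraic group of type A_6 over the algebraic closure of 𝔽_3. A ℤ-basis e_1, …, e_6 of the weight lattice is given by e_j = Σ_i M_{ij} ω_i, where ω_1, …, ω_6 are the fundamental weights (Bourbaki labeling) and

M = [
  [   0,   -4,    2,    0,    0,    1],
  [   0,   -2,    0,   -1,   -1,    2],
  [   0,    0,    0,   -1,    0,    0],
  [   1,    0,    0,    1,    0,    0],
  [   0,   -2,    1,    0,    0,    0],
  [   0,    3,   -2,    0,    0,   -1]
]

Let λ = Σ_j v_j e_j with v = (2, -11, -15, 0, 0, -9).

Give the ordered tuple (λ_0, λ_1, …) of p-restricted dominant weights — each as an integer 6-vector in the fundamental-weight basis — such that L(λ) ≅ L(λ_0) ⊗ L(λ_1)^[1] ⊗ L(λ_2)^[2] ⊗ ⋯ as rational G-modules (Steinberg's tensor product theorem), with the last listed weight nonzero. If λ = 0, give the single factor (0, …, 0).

((2, 1, 0, 2, 1, 0), (1, 1, 0, 0, 2, 2))

ω-coordinates c = M·v, v = (2, -11, -15, 0, 0, -9):
  c_1 = 0*2 + -4*-11 + 2*-15 + 0*0 + 0*0 + 1*-9 = 5
  c_2 = 0*2 + -2*-11 + 0*-15 + -1*0 + -1*0 + 2*-9 = 4
  c_3 = 0*2 + 0*-11 + 0*-15 + -1*0 + 0*0 + 0*-9 = 0
  c_4 = 1*2 + 0*-11 + 0*-15 + 1*0 + 0*0 + 0*-9 = 2
  c_5 = 0*2 + -2*-11 + 1*-15 + 0*0 + 0*0 + 0*-9 = 7
  c_6 = 0*2 + 3*-11 + -2*-15 + 0*0 + 0*0 + -1*-9 = 6
Base-3 expansion of each c_i:
  c_1 = 5 = 2·3^0 + 1·3^1
  c_2 = 4 = 1·3^0 + 1·3^1
  c_3 = 0
  c_4 = 2 = 2·3^0
  c_5 = 7 = 1·3^0 + 2·3^1
  c_6 = 6 = 0·3^0 + 2·3^1
λ_0 = (2, 1, 0, 2, 1, 0)
λ_1 = (1, 1, 0, 0, 2, 2)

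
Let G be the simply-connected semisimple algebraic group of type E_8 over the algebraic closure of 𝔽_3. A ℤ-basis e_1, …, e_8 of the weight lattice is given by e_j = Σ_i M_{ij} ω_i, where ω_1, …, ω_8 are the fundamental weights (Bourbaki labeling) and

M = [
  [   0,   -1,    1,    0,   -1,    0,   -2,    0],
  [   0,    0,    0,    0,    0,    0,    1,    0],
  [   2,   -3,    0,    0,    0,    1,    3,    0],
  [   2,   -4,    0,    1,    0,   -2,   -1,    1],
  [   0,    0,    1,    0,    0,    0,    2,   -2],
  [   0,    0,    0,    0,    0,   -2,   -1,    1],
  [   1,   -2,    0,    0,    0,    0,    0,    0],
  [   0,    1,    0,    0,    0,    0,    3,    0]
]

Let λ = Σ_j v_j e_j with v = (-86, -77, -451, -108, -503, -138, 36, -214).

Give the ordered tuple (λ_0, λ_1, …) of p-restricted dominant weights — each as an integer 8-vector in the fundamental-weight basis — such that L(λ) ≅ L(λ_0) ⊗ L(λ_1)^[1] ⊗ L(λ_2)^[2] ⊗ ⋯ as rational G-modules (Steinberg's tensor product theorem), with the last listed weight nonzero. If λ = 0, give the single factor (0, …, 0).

ω-coordinates c = M·v, v = (-86, -77, -451, -108, -503, -138, 36, -214):
  c_1 = (0)·(-86) + (-1)·(-77) + (1)·(-451) + (0)·(-108) + (-1)·(-503) + (0)·(-138) + (-2)·(36) + (0)·(-214) = 57
  c_2 = (0)·(-86) + (0)·(-77) + (0)·(-451) + (0)·(-108) + (0)·(-503) + (0)·(-138) + (1)·(36) + (0)·(-214) = 36
  c_3 = (2)·(-86) + (-3)·(-77) + (0)·(-451) + (0)·(-108) + (0)·(-503) + (1)·(-138) + (3)·(36) + (0)·(-214) = 29
  c_4 = (2)·(-86) + (-4)·(-77) + (0)·(-451) + (1)·(-108) + (0)·(-503) + (-2)·(-138) + (-1)·(36) + (1)·(-214) = 54
  c_5 = (0)·(-86) + (0)·(-77) + (1)·(-451) + (0)·(-108) + (0)·(-503) + (0)·(-138) + (2)·(36) + (-2)·(-214) = 49
  c_6 = (0)·(-86) + (0)·(-77) + (0)·(-451) + (0)·(-108) + (0)·(-503) + (-2)·(-138) + (-1)·(36) + (1)·(-214) = 26
  c_7 = (1)·(-86) + (-2)·(-77) + (0)·(-451) + (0)·(-108) + (0)·(-503) + (0)·(-138) + (0)·(36) + (0)·(-214) = 68
  c_8 = (0)·(-86) + (1)·(-77) + (0)·(-451) + (0)·(-108) + (0)·(-503) + (0)·(-138) + (3)·(36) + (0)·(-214) = 31
p = 3; digits c_i = Σ_j d_{ij}·3^j, 0 ≤ d_{ij} < 3:
  c_1 = 57 = 0·3^0 + 1·3^1 + 0·3^2 + 2·3^3
  c_2 = 36 = 0·3^0 + 0·3^1 + 1·3^2 + 1·3^3
  c_3 = 29 = 2·3^0 + 0·3^1 + 0·3^2 + 1·3^3
  c_4 = 54 = 0·3^0 + 0·3^1 + 0·3^2 + 2·3^3
  c_5 = 49 = 1·3^0 + 1·3^1 + 2·3^2 + 1·3^3
  c_6 = 26 = 2·3^0 + 2·3^1 + 2·3^2
  c_7 = 68 = 2·3^0 + 1·3^1 + 1·3^2 + 2·3^3
  c_8 = 31 = 1·3^0 + 1·3^1 + 0·3^2 + 1·3^3
Factor λ_0 = (0, 0, 2, 0, 1, 2, 2, 1)
Factor λ_1 = (1, 0, 0, 0, 1, 2, 1, 1)
Factor λ_2 = (0, 1, 0, 0, 2, 2, 1, 0)
Factor λ_3 = (2, 1, 1, 2, 1, 0, 2, 1)

((0, 0, 2, 0, 1, 2, 2, 1), (1, 0, 0, 0, 1, 2, 1, 1), (0, 1, 0, 0, 2, 2, 1, 0), (2, 1, 1, 2, 1, 0, 2, 1))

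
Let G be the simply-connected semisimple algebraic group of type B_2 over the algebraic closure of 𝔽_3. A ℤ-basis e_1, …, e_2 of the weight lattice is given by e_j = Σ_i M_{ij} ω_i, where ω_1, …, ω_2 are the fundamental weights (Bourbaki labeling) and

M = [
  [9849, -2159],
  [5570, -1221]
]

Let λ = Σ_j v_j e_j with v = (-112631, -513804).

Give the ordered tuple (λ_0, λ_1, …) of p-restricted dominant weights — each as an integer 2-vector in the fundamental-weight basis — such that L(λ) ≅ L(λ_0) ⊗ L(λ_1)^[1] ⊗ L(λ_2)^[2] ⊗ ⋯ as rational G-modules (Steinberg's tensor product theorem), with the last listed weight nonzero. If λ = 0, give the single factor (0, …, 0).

Change of basis e → ω: c = M·v where v = (-112631, -513804):
  c_1 = (9849)·(-112631) + (-2159)·(-513804) = 117
  c_2 = (5570)·(-112631) + (-1221)·(-513804) = 14
p = 3; digits c_i = Σ_j d_{ij}·3^j, 0 ≤ d_{ij} < 3:
  c_1 = 117 = 0·3^0 + 0·3^1 + 1·3^2 + 1·3^3 + 1·3^4
  c_2 = 14 = 2·3^0 + 1·3^1 + 1·3^2
p-restricted factor λ_0 = (0, 2)
p-restricted factor λ_1 = (0, 1)
p-restricted factor λ_2 = (1, 1)
p-restricted factor λ_3 = (1, 0)
p-restricted factor λ_4 = (1, 0)

((0, 2), (0, 1), (1, 1), (1, 0), (1, 0))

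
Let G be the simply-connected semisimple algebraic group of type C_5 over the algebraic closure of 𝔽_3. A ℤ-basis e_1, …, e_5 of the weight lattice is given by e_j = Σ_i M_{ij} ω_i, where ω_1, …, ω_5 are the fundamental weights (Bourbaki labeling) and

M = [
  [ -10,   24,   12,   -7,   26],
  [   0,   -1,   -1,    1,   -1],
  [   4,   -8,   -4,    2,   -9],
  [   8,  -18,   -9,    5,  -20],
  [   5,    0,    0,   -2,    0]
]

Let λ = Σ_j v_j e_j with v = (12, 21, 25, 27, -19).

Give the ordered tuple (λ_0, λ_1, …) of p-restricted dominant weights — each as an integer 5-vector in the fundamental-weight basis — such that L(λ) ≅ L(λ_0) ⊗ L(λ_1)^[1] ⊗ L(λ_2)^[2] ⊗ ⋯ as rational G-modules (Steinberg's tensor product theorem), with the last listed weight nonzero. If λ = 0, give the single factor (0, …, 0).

((1, 0, 2, 2, 0), (0, 0, 1, 2, 2))

Converting to the ω-basis (c_i = row i of M dotted with v = (12, 21, 25, 27, -19)):
  c_1 = -10*12 + 24*21 + 12*25 + -7*27 + 26*-19 = 1
  c_2 = 0*12 + -1*21 + -1*25 + 1*27 + -1*-19 = 0
  c_3 = 4*12 + -8*21 + -4*25 + 2*27 + -9*-19 = 5
  c_4 = 8*12 + -18*21 + -9*25 + 5*27 + -20*-19 = 8
  c_5 = 5*12 + 0*21 + 0*25 + -2*27 + 0*-19 = 6
Writing each c_i in base p = 3:
  c_1 = 1 = 1·3^0
  c_2 = 0
  c_3 = 5 = 2·3^0 + 1·3^1
  c_4 = 8 = 2·3^0 + 2·3^1
  c_5 = 6 = 0·3^0 + 2·3^1
Factor λ_0 = (1, 0, 2, 2, 0)
Factor λ_1 = (0, 0, 1, 2, 2)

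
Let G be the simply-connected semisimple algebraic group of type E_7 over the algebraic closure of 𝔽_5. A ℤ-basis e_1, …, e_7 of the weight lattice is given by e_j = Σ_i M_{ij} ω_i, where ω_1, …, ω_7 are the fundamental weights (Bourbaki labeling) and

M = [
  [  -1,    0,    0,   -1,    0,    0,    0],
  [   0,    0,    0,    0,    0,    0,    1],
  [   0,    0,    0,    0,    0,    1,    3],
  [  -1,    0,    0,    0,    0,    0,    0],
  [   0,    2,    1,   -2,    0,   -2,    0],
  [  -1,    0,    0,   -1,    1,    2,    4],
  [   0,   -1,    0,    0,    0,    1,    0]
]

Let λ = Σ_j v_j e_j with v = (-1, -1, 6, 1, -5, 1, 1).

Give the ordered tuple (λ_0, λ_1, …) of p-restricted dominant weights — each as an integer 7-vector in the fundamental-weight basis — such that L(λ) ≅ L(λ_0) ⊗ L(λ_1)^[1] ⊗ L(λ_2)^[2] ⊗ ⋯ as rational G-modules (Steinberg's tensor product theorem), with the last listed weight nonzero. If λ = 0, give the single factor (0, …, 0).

((0, 1, 4, 1, 0, 1, 2),)

ω-coordinates c = M·v, v = (-1, -1, 6, 1, -5, 1, 1):
  c_1 = (-1)·(-1) + (0)·(-1) + 0·6 + (-1)·(1) + (0)·(-5) + 0·1 + 0·1 = 0
  c_2 = (0)·(-1) + (0)·(-1) + 0·6 + 0·1 + (0)·(-5) + 0·1 + 1·1 = 1
  c_3 = (0)·(-1) + (0)·(-1) + 0·6 + 0·1 + (0)·(-5) + 1·1 + 3·1 = 4
  c_4 = (-1)·(-1) + (0)·(-1) + 0·6 + 0·1 + (0)·(-5) + 0·1 + 0·1 = 1
  c_5 = (0)·(-1) + (2)·(-1) + 1·6 + (-2)·(1) + (0)·(-5) + (-2)·(1) + 0·1 = 0
  c_6 = (-1)·(-1) + (0)·(-1) + 0·6 + (-1)·(1) + (1)·(-5) + 2·1 + 4·1 = 1
  c_7 = (0)·(-1) + (-1)·(-1) + 0·6 + 0·1 + (0)·(-5) + 1·1 + 0·1 = 2
Expand coordinatewise in base 5:
  c_1 = 0
  c_2 = 1 = 1·5^0
  c_3 = 4 = 4·5^0
  c_4 = 1 = 1·5^0
  c_5 = 0
  c_6 = 1 = 1·5^0
  c_7 = 2 = 2·5^0
p-restricted factor λ_0 = (0, 1, 4, 1, 0, 1, 2)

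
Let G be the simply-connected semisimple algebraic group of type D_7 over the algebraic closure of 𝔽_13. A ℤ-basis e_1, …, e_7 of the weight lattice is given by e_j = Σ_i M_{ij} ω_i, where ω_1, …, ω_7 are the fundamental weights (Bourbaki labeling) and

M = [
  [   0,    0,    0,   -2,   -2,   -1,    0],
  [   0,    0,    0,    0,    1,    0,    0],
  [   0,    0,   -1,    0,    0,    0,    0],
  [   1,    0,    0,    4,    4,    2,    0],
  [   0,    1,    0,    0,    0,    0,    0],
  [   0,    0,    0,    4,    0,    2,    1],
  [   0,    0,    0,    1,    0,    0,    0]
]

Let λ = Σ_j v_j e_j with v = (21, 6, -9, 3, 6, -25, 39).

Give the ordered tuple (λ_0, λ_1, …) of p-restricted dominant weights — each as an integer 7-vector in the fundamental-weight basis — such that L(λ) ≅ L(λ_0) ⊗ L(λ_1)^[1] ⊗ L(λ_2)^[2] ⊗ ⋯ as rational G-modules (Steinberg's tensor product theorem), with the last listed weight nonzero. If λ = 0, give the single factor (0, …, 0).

((7, 6, 9, 7, 6, 1, 3),)

Converting to the ω-basis (c_i = row i of M dotted with v = (21, 6, -9, 3, 6, -25, 39)):
  c_1 = 0*21 + 0*6 + 0*-9 + -2*3 + -2*6 + -1*-25 + 0*39 = 7
  c_2 = 0*21 + 0*6 + 0*-9 + 0*3 + 1*6 + 0*-25 + 0*39 = 6
  c_3 = 0*21 + 0*6 + -1*-9 + 0*3 + 0*6 + 0*-25 + 0*39 = 9
  c_4 = 1*21 + 0*6 + 0*-9 + 4*3 + 4*6 + 2*-25 + 0*39 = 7
  c_5 = 0*21 + 1*6 + 0*-9 + 0*3 + 0*6 + 0*-25 + 0*39 = 6
  c_6 = 0*21 + 0*6 + 0*-9 + 4*3 + 0*6 + 2*-25 + 1*39 = 1
  c_7 = 0*21 + 0*6 + 0*-9 + 1*3 + 0*6 + 0*-25 + 0*39 = 3
Base-13 expansion of each c_i:
  c_1 = 7 = 7·13^0
  c_2 = 6 = 6·13^0
  c_3 = 9 = 9·13^0
  c_4 = 7 = 7·13^0
  c_5 = 6 = 6·13^0
  c_6 = 1 = 1·13^0
  c_7 = 3 = 3·13^0
p-restricted factor λ_0 = (7, 6, 9, 7, 6, 1, 3)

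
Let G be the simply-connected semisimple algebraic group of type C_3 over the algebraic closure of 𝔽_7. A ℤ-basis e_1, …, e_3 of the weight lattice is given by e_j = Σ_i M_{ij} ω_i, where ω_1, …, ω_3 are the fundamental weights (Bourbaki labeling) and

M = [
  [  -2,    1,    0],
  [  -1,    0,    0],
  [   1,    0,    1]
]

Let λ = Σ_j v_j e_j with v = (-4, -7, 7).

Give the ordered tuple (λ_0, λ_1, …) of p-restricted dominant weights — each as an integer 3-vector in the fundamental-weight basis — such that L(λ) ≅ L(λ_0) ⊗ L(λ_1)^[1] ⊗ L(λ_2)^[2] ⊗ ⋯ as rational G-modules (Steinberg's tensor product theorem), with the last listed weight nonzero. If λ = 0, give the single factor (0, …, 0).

((1, 4, 3),)

In the fundamental-weight basis, λ has coordinates c = M·v (v = (-4, -7, 7)):
  c_1 = (-2)·(-4) + (1)·(-7) + 0·7 = 1
  c_2 = (-1)·(-4) + (0)·(-7) + 0·7 = 4
  c_3 = (1)·(-4) + (0)·(-7) + 1·7 = 3
Base-7 expansion of each c_i:
  c_1 = 1 = 1·7^0
  c_2 = 4 = 4·7^0
  c_3 = 3 = 3·7^0
Factor λ_0 = (1, 4, 3)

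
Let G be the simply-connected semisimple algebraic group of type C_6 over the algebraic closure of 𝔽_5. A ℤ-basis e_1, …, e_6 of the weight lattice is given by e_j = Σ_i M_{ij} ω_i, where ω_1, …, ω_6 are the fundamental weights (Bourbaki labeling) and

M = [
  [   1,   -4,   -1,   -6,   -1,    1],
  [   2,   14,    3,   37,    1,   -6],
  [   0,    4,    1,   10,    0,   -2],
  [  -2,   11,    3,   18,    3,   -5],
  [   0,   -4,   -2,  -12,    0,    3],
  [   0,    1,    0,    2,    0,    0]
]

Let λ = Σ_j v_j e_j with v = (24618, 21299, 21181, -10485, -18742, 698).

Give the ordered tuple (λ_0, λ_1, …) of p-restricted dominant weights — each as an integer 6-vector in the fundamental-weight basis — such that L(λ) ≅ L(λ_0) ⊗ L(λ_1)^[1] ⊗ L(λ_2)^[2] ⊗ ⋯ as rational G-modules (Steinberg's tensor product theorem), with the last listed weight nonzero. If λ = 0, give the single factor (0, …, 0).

((1, 0, 1, 0, 1, 4), (3, 3, 1, 0, 1, 0), (3, 3, 0, 1, 4, 3), (4, 0, 1, 1, 2, 2))

Compute c_i = Σ_j M_{ij} v_j with v = (24618, 21299, 21181, -10485, -18742, 698):
  c_1 = 1*24618 + -4*21299 + -1*21181 + -6*-10485 + -1*-18742 + 1*698 = 591
  c_2 = 2*24618 + 14*21299 + 3*21181 + 37*-10485 + 1*-18742 + -6*698 = 90
  c_3 = 0*24618 + 4*21299 + 1*21181 + 10*-10485 + 0*-18742 + -2*698 = 131
  c_4 = -2*24618 + 11*21299 + 3*21181 + 18*-10485 + 3*-18742 + -5*698 = 150
  c_5 = 0*24618 + -4*21299 + -2*21181 + -12*-10485 + 0*-18742 + 3*698 = 356
  c_6 = 0*24618 + 1*21299 + 0*21181 + 2*-10485 + 0*-18742 + 0*698 = 329
Writing each c_i in base p = 5:
  c_1 = 591 = 1·5^0 + 3·5^1 + 3·5^2 + 4·5^3
  c_2 = 90 = 0·5^0 + 3·5^1 + 3·5^2
  c_3 = 131 = 1·5^0 + 1·5^1 + 0·5^2 + 1·5^3
  c_4 = 150 = 0·5^0 + 0·5^1 + 1·5^2 + 1·5^3
  c_5 = 356 = 1·5^0 + 1·5^1 + 4·5^2 + 2·5^3
  c_6 = 329 = 4·5^0 + 0·5^1 + 3·5^2 + 2·5^3
Factor λ_0 = (1, 0, 1, 0, 1, 4)
Factor λ_1 = (3, 3, 1, 0, 1, 0)
Factor λ_2 = (3, 3, 0, 1, 4, 3)
Factor λ_3 = (4, 0, 1, 1, 2, 2)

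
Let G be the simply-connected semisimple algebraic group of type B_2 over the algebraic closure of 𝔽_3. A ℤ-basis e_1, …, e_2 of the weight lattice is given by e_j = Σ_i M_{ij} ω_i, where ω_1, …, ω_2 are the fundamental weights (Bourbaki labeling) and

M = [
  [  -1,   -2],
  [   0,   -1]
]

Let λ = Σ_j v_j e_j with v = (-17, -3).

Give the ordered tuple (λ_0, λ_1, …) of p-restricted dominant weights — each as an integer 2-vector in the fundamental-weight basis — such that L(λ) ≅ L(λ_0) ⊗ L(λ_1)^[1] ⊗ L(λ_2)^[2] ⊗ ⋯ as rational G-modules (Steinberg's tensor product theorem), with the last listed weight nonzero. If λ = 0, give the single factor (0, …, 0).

((2, 0), (1, 1), (2, 0))

ω-coordinates c = M·v, v = (-17, -3):
  c_1 = (-1)·(-17) + (-2)·(-3) = 23
  c_2 = (0)·(-17) + (-1)·(-3) = 3
Base-3 expansion of each c_i:
  c_1 = 23 = 2·3^0 + 1·3^1 + 2·3^2
  c_2 = 3 = 0·3^0 + 1·3^1
λ_0 = (2, 0)
λ_1 = (1, 1)
λ_2 = (2, 0)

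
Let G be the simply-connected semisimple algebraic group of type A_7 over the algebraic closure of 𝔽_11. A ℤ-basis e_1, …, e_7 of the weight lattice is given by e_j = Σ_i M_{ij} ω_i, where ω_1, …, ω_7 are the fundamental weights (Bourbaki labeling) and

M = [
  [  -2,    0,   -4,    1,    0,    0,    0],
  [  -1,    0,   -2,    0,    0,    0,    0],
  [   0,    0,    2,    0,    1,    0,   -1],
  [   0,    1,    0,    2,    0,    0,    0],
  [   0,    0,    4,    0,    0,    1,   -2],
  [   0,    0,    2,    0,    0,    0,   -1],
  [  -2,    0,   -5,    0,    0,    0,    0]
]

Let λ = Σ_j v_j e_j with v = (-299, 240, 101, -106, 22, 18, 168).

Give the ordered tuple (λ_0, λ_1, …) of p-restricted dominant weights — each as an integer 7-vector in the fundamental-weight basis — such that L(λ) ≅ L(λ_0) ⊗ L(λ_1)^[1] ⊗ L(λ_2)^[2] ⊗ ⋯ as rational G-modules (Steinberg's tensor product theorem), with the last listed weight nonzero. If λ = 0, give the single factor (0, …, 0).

In the fundamental-weight basis, λ has coordinates c = M·v (v = (-299, 240, 101, -106, 22, 18, 168)):
  c_1 = (-2)·(-299) + (0)·(240) + (-4)·(101) + (1)·(-106) + (0)·(22) + (0)·(18) + (0)·(168) = 88
  c_2 = (-1)·(-299) + (0)·(240) + (-2)·(101) + (0)·(-106) + (0)·(22) + (0)·(18) + (0)·(168) = 97
  c_3 = (0)·(-299) + (0)·(240) + (2)·(101) + (0)·(-106) + (1)·(22) + (0)·(18) + (-1)·(168) = 56
  c_4 = (0)·(-299) + (1)·(240) + (0)·(101) + (2)·(-106) + (0)·(22) + (0)·(18) + (0)·(168) = 28
  c_5 = (0)·(-299) + (0)·(240) + (4)·(101) + (0)·(-106) + (0)·(22) + (1)·(18) + (-2)·(168) = 86
  c_6 = (0)·(-299) + (0)·(240) + (2)·(101) + (0)·(-106) + (0)·(22) + (0)·(18) + (-1)·(168) = 34
  c_7 = (-2)·(-299) + (0)·(240) + (-5)·(101) + (0)·(-106) + (0)·(22) + (0)·(18) + (0)·(168) = 93
Writing each c_i in base p = 11:
  c_1 = 88 = 0·11^0 + 8·11^1
  c_2 = 97 = 9·11^0 + 8·11^1
  c_3 = 56 = 1·11^0 + 5·11^1
  c_4 = 28 = 6·11^0 + 2·11^1
  c_5 = 86 = 9·11^0 + 7·11^1
  c_6 = 34 = 1·11^0 + 3·11^1
  c_7 = 93 = 5·11^0 + 8·11^1
λ_0 = (0, 9, 1, 6, 9, 1, 5)
λ_1 = (8, 8, 5, 2, 7, 3, 8)

((0, 9, 1, 6, 9, 1, 5), (8, 8, 5, 2, 7, 3, 8))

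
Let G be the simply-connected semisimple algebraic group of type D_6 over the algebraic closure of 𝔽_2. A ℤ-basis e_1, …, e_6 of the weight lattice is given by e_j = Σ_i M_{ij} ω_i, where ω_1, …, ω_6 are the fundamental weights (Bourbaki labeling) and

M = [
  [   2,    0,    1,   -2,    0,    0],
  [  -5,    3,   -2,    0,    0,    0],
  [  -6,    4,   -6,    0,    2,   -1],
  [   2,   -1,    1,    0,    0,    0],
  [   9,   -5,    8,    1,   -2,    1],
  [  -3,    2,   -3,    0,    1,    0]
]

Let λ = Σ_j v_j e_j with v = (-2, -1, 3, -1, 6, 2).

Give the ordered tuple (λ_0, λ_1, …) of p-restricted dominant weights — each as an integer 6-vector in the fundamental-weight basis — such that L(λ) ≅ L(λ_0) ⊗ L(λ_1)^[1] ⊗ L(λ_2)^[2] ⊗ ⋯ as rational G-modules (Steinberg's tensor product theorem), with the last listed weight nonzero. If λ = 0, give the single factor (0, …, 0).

Change of basis e → ω: c = M·v where v = (-2, -1, 3, -1, 6, 2):
  c_1 = (2)·(-2) + (0)·(-1) + (1)·(3) + (-2)·(-1) + (0)·(6) + (0)·(2) = 1
  c_2 = (-5)·(-2) + (3)·(-1) + (-2)·(3) + (0)·(-1) + (0)·(6) + (0)·(2) = 1
  c_3 = (-6)·(-2) + (4)·(-1) + (-6)·(3) + (0)·(-1) + (2)·(6) + (-1)·(2) = 0
  c_4 = (2)·(-2) + (-1)·(-1) + (1)·(3) + (0)·(-1) + (0)·(6) + (0)·(2) = 0
  c_5 = (9)·(-2) + (-5)·(-1) + (8)·(3) + (1)·(-1) + (-2)·(6) + (1)·(2) = 0
  c_6 = (-3)·(-2) + (2)·(-1) + (-3)·(3) + (0)·(-1) + (1)·(6) + (0)·(2) = 1
Writing each c_i in base p = 2:
  c_1 = 1 = 1·2^0
  c_2 = 1 = 1·2^0
  c_3 = 0
  c_4 = 0
  c_5 = 0
  c_6 = 1 = 1·2^0
Factor λ_0 = (1, 1, 0, 0, 0, 1)

((1, 1, 0, 0, 0, 1),)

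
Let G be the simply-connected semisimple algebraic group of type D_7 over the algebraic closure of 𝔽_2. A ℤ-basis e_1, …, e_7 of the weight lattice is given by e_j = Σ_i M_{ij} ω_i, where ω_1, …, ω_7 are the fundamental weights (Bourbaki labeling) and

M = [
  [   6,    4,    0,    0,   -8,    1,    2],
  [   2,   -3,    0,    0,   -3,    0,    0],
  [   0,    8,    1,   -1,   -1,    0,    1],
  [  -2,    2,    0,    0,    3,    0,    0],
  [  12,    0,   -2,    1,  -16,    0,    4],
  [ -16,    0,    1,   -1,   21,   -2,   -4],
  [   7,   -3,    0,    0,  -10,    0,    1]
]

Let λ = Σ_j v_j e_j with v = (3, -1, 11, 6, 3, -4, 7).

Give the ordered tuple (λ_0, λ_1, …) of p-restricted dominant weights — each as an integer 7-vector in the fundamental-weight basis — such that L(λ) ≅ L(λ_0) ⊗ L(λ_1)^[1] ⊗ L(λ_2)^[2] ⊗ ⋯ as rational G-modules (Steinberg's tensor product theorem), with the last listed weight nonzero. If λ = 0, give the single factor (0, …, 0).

Converting to the ω-basis (c_i = row i of M dotted with v = (3, -1, 11, 6, 3, -4, 7)):
  c_1 = 6·3 + (4)·(-1) + 0·11 + 0·6 + (-8)·(3) + (1)·(-4) + 2·7 = 0
  c_2 = 2·3 + (-3)·(-1) + 0·11 + 0·6 + (-3)·(3) + (0)·(-4) + 0·7 = 0
  c_3 = 0·3 + (8)·(-1) + 1·11 + (-1)·(6) + (-1)·(3) + (0)·(-4) + 1·7 = 1
  c_4 = (-2)·(3) + (2)·(-1) + 0·11 + 0·6 + 3·3 + (0)·(-4) + 0·7 = 1
  c_5 = 12·3 + (0)·(-1) + (-2)·(11) + 1·6 + (-16)·(3) + (0)·(-4) + 4·7 = 0
  c_6 = (-16)·(3) + (0)·(-1) + 1·11 + (-1)·(6) + 21·3 + (-2)·(-4) + (-4)·(7) = 0
  c_7 = 7·3 + (-3)·(-1) + 0·11 + 0·6 + (-10)·(3) + (0)·(-4) + 1·7 = 1
Base-2 expansion of each c_i:
  c_1 = 0
  c_2 = 0
  c_3 = 1 = 1·2^0
  c_4 = 1 = 1·2^0
  c_5 = 0
  c_6 = 0
  c_7 = 1 = 1·2^0
Factor λ_0 = (0, 0, 1, 1, 0, 0, 1)

((0, 0, 1, 1, 0, 0, 1),)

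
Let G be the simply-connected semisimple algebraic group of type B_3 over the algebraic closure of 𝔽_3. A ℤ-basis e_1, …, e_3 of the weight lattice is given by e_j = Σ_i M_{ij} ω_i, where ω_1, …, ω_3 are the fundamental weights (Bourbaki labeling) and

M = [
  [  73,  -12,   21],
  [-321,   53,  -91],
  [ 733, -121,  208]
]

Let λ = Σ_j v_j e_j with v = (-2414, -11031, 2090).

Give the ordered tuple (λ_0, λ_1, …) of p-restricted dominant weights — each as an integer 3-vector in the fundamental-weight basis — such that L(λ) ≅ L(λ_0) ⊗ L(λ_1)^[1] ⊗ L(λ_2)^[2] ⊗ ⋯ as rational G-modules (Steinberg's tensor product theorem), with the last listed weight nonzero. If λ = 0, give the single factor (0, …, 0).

((1, 1, 0), (1, 2, 0), (1, 0, 1), (1, 2, 0))

Converting to the ω-basis (c_i = row i of M dotted with v = (-2414, -11031, 2090)):
  c_1 = (73)·(-2414) + (-12)·(-11031) + 21·2090 = 40
  c_2 = (-321)·(-2414) + (53)·(-11031) + (-91)·(2090) = 61
  c_3 = (733)·(-2414) + (-121)·(-11031) + 208·2090 = 9
Base-3 expansion of each c_i:
  c_1 = 40 = 1·3^0 + 1·3^1 + 1·3^2 + 1·3^3
  c_2 = 61 = 1·3^0 + 2·3^1 + 0·3^2 + 2·3^3
  c_3 = 9 = 0·3^0 + 0·3^1 + 1·3^2
λ_0 = (1, 1, 0)
λ_1 = (1, 2, 0)
λ_2 = (1, 0, 1)
λ_3 = (1, 2, 0)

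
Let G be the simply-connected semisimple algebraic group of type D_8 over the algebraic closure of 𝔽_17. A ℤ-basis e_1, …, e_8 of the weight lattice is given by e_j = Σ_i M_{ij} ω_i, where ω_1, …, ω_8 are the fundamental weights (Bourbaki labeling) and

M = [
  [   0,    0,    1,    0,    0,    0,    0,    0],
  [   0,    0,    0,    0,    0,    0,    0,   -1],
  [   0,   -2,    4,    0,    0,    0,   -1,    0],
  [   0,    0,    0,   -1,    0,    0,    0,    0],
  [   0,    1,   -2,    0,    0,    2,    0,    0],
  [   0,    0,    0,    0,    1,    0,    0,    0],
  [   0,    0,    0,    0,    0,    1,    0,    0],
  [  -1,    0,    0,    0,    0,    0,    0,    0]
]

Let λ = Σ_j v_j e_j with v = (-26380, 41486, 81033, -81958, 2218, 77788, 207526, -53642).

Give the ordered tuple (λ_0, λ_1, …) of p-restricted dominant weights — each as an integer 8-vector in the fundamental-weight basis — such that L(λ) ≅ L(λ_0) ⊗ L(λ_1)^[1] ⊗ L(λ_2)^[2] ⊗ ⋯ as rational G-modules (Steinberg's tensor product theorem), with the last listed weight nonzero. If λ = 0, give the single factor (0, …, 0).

Converting to the ω-basis (c_i = row i of M dotted with v = (-26380, 41486, 81033, -81958, 2218, 77788, 207526, -53642)):
  c_1 = (0)·(-26380) + 0·41486 + 1·81033 + (0)·(-81958) + 0·2218 + 0·77788 + 0·207526 + (0)·(-53642) = 81033
  c_2 = (0)·(-26380) + 0·41486 + 0·81033 + (0)·(-81958) + 0·2218 + 0·77788 + 0·207526 + (-1)·(-53642) = 53642
  c_3 = (0)·(-26380) + (-2)·(41486) + 4·81033 + (0)·(-81958) + 0·2218 + 0·77788 + (-1)·(207526) + (0)·(-53642) = 33634
  c_4 = (0)·(-26380) + 0·41486 + 0·81033 + (-1)·(-81958) + 0·2218 + 0·77788 + 0·207526 + (0)·(-53642) = 81958
  c_5 = (0)·(-26380) + 1·41486 + (-2)·(81033) + (0)·(-81958) + 0·2218 + 2·77788 + 0·207526 + (0)·(-53642) = 34996
  c_6 = (0)·(-26380) + 0·41486 + 0·81033 + (0)·(-81958) + 1·2218 + 0·77788 + 0·207526 + (0)·(-53642) = 2218
  c_7 = (0)·(-26380) + 0·41486 + 0·81033 + (0)·(-81958) + 0·2218 + 1·77788 + 0·207526 + (0)·(-53642) = 77788
  c_8 = (-1)·(-26380) + 0·41486 + 0·81033 + (0)·(-81958) + 0·2218 + 0·77788 + 0·207526 + (0)·(-53642) = 26380
Expand coordinatewise in base 17:
  c_1 = 81033 = 11·17^0 + 6·17^1 + 8·17^2 + 16·17^3
  c_2 = 53642 = 7·17^0 + 10·17^1 + 15·17^2 + 10·17^3
  c_3 = 33634 = 8·17^0 + 6·17^1 + 14·17^2 + 6·17^3
  c_4 = 81958 = 1·17^0 + 10·17^1 + 11·17^2 + 16·17^3
  c_5 = 34996 = 10·17^0 + 1·17^1 + 2·17^2 + 7·17^3
  c_6 = 2218 = 8·17^0 + 11·17^1 + 7·17^2
  c_7 = 77788 = 13·17^0 + 2·17^1 + 14·17^2 + 15·17^3
  c_8 = 26380 = 13·17^0 + 4·17^1 + 6·17^2 + 5·17^3
λ_0 = (11, 7, 8, 1, 10, 8, 13, 13)
λ_1 = (6, 10, 6, 10, 1, 11, 2, 4)
λ_2 = (8, 15, 14, 11, 2, 7, 14, 6)
λ_3 = (16, 10, 6, 16, 7, 0, 15, 5)

((11, 7, 8, 1, 10, 8, 13, 13), (6, 10, 6, 10, 1, 11, 2, 4), (8, 15, 14, 11, 2, 7, 14, 6), (16, 10, 6, 16, 7, 0, 15, 5))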